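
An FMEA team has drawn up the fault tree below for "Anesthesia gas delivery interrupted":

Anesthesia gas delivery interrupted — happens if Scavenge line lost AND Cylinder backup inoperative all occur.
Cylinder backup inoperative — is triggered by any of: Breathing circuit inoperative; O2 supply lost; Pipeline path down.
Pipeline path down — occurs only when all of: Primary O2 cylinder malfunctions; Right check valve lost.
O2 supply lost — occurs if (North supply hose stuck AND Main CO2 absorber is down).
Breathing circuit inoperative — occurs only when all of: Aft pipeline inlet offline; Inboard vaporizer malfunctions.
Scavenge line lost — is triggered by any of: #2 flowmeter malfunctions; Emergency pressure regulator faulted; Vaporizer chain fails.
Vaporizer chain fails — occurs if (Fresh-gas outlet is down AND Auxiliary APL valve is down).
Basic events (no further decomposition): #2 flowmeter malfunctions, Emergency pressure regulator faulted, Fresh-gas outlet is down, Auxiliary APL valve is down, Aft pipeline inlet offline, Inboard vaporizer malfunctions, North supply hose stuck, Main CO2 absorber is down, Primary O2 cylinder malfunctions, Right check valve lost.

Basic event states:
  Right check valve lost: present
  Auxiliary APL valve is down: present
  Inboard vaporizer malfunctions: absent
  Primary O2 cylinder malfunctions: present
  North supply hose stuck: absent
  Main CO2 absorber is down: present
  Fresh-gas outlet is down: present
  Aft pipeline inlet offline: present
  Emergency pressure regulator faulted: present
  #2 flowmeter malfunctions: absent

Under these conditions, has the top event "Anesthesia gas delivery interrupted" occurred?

Vaporizer chain fails [AND]: Fresh-gas outlet is down=occurs, Auxiliary APL valve is down=occurs → all inputs occur → occurs.
Scavenge line lost [OR]: #2 flowmeter malfunctions=not, Emergency pressure regulator faulted=occurs, Vaporizer chain fails=occurs → at least one input occurs → occurs.
Breathing circuit inoperative [AND]: Aft pipeline inlet offline=occurs, Inboard vaporizer malfunctions=not → not all inputs occur → does not occur.
O2 supply lost [AND]: North supply hose stuck=not, Main CO2 absorber is down=occurs → not all inputs occur → does not occur.
Pipeline path down [AND]: Primary O2 cylinder malfunctions=occurs, Right check valve lost=occurs → all inputs occur → occurs.
Cylinder backup inoperative [OR]: Breathing circuit inoperative=not, O2 supply lost=not, Pipeline path down=occurs → at least one input occurs → occurs.
Anesthesia gas delivery interrupted [AND]: Scavenge line lost=occurs, Cylinder backup inoperative=occurs → all inputs occur → occurs.

Yes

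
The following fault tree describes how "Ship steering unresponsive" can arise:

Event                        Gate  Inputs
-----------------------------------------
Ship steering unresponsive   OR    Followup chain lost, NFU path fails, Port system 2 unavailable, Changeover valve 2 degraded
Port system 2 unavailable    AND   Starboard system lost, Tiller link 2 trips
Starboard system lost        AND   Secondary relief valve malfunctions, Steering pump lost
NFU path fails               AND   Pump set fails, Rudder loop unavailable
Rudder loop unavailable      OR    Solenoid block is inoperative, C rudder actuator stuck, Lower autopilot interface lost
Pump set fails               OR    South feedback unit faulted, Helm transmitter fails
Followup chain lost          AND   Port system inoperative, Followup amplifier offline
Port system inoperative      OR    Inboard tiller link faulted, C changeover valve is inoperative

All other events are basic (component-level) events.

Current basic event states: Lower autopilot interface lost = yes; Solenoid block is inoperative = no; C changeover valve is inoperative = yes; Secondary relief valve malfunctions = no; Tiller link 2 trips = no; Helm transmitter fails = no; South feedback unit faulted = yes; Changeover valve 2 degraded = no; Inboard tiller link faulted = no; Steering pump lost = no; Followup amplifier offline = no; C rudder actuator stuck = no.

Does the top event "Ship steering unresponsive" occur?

Yes

Port system inoperative [OR]: Inboard tiller link faulted=not, C changeover valve is inoperative=occurs → at least one input occurs → occurs.
Followup chain lost [AND]: Port system inoperative=occurs, Followup amplifier offline=not → not all inputs occur → does not occur.
Pump set fails [OR]: South feedback unit faulted=occurs, Helm transmitter fails=not → at least one input occurs → occurs.
Rudder loop unavailable [OR]: Solenoid block is inoperative=not, C rudder actuator stuck=not, Lower autopilot interface lost=occurs → at least one input occurs → occurs.
NFU path fails [AND]: Pump set fails=occurs, Rudder loop unavailable=occurs → all inputs occur → occurs.
Starboard system lost [AND]: Secondary relief valve malfunctions=not, Steering pump lost=not → not all inputs occur → does not occur.
Port system 2 unavailable [AND]: Starboard system lost=not, Tiller link 2 trips=not → not all inputs occur → does not occur.
Ship steering unresponsive [OR]: Followup chain lost=not, NFU path fails=occurs, Port system 2 unavailable=not, Changeover valve 2 degraded=not → at least one input occurs → occurs.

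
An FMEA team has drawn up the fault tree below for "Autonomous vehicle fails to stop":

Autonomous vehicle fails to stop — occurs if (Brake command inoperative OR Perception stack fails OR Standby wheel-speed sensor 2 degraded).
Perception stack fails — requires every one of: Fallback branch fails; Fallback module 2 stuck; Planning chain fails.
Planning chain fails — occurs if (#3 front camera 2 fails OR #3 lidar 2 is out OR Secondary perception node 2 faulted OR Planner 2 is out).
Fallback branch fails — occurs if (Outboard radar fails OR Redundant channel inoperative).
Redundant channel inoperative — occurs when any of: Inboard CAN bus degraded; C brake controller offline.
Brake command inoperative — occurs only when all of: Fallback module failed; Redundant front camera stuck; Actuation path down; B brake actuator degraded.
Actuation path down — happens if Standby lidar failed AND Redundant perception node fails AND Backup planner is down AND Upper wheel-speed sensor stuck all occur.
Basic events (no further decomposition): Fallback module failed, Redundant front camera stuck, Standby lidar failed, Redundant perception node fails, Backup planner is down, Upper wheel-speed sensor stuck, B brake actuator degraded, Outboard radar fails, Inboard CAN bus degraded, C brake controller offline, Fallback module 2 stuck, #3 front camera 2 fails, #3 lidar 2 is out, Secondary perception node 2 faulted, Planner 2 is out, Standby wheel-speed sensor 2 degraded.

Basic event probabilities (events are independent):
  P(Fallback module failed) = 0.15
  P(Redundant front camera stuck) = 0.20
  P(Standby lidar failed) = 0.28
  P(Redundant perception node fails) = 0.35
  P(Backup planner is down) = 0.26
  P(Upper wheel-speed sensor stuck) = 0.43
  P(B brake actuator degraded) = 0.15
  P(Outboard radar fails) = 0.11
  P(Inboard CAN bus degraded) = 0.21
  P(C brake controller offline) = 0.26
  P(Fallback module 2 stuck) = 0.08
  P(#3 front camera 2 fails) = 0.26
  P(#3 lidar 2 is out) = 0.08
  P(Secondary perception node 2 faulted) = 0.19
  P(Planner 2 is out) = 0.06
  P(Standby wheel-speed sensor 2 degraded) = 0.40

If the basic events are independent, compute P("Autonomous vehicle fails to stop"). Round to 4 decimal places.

0.4111

P(Actuation path down) [AND] = 0.28 × 0.35 × 0.26 × 0.43 = 0.010956
P(Brake command inoperative) [AND] = 0.15 × 0.20 × 0.010956 × 0.15 = 0.000049
P(Redundant channel inoperative) [OR] = 1 − (1−0.21) × (1−0.26) = 0.415400
P(Fallback branch fails) [OR] = 1 − (1−0.11) × (1−0.415400) = 0.479706
P(Planning chain fails) [OR] = 1 − (1−0.26) × (1−0.08) × (1−0.19) × (1−0.06) = 0.481639
P(Perception stack fails) [AND] = 0.479706 × 0.08 × 0.481639 = 0.018484
P(Autonomous vehicle fails to stop) [OR] = 1 − (1−0.000049) × (1−0.018484) × (1−0.40) = 0.411119
Rounded to 4 decimal places: P(Autonomous vehicle fails to stop) ≈ 0.4111.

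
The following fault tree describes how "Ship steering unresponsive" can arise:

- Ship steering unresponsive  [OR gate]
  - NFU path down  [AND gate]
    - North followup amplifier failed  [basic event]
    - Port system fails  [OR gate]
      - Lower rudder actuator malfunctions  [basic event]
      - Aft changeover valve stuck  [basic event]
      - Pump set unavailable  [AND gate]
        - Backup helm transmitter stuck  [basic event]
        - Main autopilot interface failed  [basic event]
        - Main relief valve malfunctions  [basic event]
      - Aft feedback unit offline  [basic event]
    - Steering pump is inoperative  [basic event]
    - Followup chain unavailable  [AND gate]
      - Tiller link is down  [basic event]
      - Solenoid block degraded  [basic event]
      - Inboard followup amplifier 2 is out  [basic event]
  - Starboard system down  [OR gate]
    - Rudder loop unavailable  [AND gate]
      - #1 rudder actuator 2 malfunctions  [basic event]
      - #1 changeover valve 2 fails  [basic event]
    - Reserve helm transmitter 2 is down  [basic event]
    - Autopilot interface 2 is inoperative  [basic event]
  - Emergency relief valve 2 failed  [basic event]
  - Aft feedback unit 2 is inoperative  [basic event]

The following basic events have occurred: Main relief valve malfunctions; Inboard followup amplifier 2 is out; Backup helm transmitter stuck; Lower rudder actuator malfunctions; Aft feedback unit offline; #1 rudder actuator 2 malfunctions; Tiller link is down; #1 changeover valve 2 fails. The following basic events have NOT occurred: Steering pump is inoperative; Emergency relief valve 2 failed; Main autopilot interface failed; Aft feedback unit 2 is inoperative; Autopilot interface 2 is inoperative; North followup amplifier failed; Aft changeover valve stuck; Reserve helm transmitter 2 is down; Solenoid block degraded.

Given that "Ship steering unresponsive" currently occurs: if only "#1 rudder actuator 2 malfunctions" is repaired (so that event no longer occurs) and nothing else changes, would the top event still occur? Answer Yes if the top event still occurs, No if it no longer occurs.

No

Counterfactual: set "#1 rudder actuator 2 malfunctions" to not occurred.
Pump set unavailable [AND]: Backup helm transmitter stuck=occurs, Main autopilot interface failed=not, Main relief valve malfunctions=occurs → not all inputs occur → does not occur.
Port system fails [OR]: Lower rudder actuator malfunctions=occurs, Aft changeover valve stuck=not, Pump set unavailable=not, Aft feedback unit offline=occurs → at least one input occurs → occurs.
Followup chain unavailable [AND]: Tiller link is down=occurs, Solenoid block degraded=not, Inboard followup amplifier 2 is out=occurs → not all inputs occur → does not occur.
NFU path down [AND]: North followup amplifier failed=not, Port system fails=occurs, Steering pump is inoperative=not, Followup chain unavailable=not → not all inputs occur → does not occur.
Rudder loop unavailable [AND]: #1 rudder actuator 2 malfunctions=not, #1 changeover valve 2 fails=occurs → not all inputs occur → does not occur.
Starboard system down [OR]: Rudder loop unavailable=not, Reserve helm transmitter 2 is down=not, Autopilot interface 2 is inoperative=not → no input occurs → does not occur.
Ship steering unresponsive [OR]: NFU path down=not, Starboard system down=not, Emergency relief valve 2 failed=not, Aft feedback unit 2 is inoperative=not → no input occurs → does not occur.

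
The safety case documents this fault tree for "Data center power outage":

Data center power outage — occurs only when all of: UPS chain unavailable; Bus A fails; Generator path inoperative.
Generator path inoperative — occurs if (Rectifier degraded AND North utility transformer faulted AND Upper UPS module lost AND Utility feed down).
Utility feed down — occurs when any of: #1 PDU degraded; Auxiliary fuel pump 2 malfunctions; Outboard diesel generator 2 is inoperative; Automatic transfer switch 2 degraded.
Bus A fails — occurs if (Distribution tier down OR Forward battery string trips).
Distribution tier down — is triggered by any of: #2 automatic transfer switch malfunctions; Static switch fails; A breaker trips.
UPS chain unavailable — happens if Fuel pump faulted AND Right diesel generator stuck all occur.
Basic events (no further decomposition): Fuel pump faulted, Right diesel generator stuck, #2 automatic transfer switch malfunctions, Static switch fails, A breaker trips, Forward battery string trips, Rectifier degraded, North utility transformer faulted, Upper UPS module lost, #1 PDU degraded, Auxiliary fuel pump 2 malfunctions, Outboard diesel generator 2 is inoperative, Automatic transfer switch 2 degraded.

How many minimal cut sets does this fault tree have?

UPS chain unavailable [AND]: one cut set from each child combined → 1 × 1 = 1 cut set(s).
Distribution tier down [OR]: union of children's cut sets → 3 cut set(s).
Bus A fails [OR]: union of children's cut sets → 4 cut set(s).
Utility feed down [OR]: union of children's cut sets → 4 cut set(s).
Generator path inoperative [AND]: one cut set from each child combined → 1 × 1 × 1 × 4 = 4 cut set(s).
Data center power outage [AND]: one cut set from each child combined → 1 × 4 × 4 = 16 cut set(s).

16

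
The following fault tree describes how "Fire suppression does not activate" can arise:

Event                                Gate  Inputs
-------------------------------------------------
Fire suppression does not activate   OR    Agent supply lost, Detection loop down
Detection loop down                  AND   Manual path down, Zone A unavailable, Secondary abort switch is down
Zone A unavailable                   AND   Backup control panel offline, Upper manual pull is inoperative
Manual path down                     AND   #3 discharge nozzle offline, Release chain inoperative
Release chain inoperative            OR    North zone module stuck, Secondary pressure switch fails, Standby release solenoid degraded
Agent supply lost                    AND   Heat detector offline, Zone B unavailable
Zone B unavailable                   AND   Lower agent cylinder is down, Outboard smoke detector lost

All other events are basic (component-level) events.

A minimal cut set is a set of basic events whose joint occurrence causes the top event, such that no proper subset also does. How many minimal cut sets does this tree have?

Zone B unavailable [AND]: one cut set from each child combined → 1 × 1 = 1 cut set(s).
Agent supply lost [AND]: one cut set from each child combined → 1 × 1 = 1 cut set(s).
Release chain inoperative [OR]: union of children's cut sets → 3 cut set(s).
Manual path down [AND]: one cut set from each child combined → 1 × 3 = 3 cut set(s).
Zone A unavailable [AND]: one cut set from each child combined → 1 × 1 = 1 cut set(s).
Detection loop down [AND]: one cut set from each child combined → 3 × 1 × 1 = 3 cut set(s).
Fire suppression does not activate [OR]: union of children's cut sets → 4 cut set(s).
Minimal cut sets: {Heat detector offline, Lower agent cylinder is down, Outboard smoke detector lost}; {#3 discharge nozzle offline, Backup control panel offline, North zone module stuck, Secondary abort switch is down, Upper manual pull is inoperative}; {#3 discharge nozzle offline, Backup control panel offline, Secondary abort switch is down, Secondary pressure switch fails, Upper manual pull is inoperative}; {#3 discharge nozzle offline, Backup control panel offline, Secondary abort switch is down, Standby release solenoid degraded, Upper manual pull is inoperative}.

4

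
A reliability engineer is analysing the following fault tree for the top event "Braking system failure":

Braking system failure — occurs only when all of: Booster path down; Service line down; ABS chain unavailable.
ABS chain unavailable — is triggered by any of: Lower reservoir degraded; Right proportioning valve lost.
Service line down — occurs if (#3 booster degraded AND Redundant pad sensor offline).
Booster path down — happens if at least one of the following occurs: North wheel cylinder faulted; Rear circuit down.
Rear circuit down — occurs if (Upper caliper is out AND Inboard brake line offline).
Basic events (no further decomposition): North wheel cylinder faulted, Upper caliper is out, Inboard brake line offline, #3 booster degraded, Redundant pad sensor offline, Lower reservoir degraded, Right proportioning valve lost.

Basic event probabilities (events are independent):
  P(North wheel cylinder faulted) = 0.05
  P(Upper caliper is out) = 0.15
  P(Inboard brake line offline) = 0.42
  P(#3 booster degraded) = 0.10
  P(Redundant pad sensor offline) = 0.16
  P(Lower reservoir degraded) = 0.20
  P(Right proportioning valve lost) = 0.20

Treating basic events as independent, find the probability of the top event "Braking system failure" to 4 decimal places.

0.0006

P(Rear circuit down) [AND] = 0.15 × 0.42 = 0.063000
P(Booster path down) [OR] = 1 − (1−0.05) × (1−0.063000) = 0.109850
P(Service line down) [AND] = 0.10 × 0.16 = 0.016000
P(ABS chain unavailable) [OR] = 1 − (1−0.20) × (1−0.20) = 0.360000
P(Braking system failure) [AND] = 0.109850 × 0.016000 × 0.360000 = 0.000633
Rounded to 4 decimal places: P(Braking system failure) ≈ 0.0006.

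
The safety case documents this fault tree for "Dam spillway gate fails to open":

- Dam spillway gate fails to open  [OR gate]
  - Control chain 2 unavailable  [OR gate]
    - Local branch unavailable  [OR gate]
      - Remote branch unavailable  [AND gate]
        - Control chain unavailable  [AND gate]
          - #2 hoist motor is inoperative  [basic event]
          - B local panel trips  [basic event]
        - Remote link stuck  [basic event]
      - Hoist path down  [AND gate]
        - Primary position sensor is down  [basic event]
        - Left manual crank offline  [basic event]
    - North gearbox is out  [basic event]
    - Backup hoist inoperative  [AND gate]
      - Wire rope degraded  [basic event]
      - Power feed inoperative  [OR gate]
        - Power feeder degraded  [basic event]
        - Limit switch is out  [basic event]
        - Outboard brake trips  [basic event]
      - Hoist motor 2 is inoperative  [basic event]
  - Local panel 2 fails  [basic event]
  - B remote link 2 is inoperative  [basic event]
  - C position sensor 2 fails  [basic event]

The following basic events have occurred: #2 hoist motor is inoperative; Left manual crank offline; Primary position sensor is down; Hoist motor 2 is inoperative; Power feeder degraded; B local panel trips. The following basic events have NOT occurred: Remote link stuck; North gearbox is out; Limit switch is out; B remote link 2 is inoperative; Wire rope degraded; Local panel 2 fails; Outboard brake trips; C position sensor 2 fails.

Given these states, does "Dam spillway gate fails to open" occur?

Control chain unavailable [AND]: #2 hoist motor is inoperative=occurs, B local panel trips=occurs → all inputs occur → occurs.
Remote branch unavailable [AND]: Control chain unavailable=occurs, Remote link stuck=not → not all inputs occur → does not occur.
Hoist path down [AND]: Primary position sensor is down=occurs, Left manual crank offline=occurs → all inputs occur → occurs.
Local branch unavailable [OR]: Remote branch unavailable=not, Hoist path down=occurs → at least one input occurs → occurs.
Power feed inoperative [OR]: Power feeder degraded=occurs, Limit switch is out=not, Outboard brake trips=not → at least one input occurs → occurs.
Backup hoist inoperative [AND]: Wire rope degraded=not, Power feed inoperative=occurs, Hoist motor 2 is inoperative=occurs → not all inputs occur → does not occur.
Control chain 2 unavailable [OR]: Local branch unavailable=occurs, North gearbox is out=not, Backup hoist inoperative=not → at least one input occurs → occurs.
Dam spillway gate fails to open [OR]: Control chain 2 unavailable=occurs, Local panel 2 fails=not, B remote link 2 is inoperative=not, C position sensor 2 fails=not → at least one input occurs → occurs.

Yes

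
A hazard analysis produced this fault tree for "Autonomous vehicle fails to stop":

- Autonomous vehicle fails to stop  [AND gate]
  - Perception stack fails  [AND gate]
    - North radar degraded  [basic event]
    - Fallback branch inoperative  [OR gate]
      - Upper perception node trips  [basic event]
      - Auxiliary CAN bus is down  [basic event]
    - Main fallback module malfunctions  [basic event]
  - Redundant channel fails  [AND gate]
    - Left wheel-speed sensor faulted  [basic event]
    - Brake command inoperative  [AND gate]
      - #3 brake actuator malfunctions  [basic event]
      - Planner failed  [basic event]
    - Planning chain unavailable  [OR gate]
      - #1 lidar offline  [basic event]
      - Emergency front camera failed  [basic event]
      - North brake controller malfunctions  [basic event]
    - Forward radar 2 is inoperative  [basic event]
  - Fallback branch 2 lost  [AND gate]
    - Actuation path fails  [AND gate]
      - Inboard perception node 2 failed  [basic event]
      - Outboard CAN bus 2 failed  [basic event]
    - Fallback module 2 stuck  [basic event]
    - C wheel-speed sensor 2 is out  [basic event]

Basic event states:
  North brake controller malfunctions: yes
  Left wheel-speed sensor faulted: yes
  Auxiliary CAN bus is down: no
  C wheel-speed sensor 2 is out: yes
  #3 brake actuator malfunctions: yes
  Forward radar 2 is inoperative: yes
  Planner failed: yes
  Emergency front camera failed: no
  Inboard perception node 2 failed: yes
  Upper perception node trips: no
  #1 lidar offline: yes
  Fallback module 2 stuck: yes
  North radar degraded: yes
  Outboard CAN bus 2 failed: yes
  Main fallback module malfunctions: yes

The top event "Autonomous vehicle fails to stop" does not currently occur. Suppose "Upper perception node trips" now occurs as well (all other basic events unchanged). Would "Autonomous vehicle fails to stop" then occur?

Counterfactual: set "Upper perception node trips" to occurred.
Fallback branch inoperative [OR]: Upper perception node trips=occurs, Auxiliary CAN bus is down=not → at least one input occurs → occurs.
Perception stack fails [AND]: North radar degraded=occurs, Fallback branch inoperative=occurs, Main fallback module malfunctions=occurs → all inputs occur → occurs.
Brake command inoperative [AND]: #3 brake actuator malfunctions=occurs, Planner failed=occurs → all inputs occur → occurs.
Planning chain unavailable [OR]: #1 lidar offline=occurs, Emergency front camera failed=not, North brake controller malfunctions=occurs → at least one input occurs → occurs.
Redundant channel fails [AND]: Left wheel-speed sensor faulted=occurs, Brake command inoperative=occurs, Planning chain unavailable=occurs, Forward radar 2 is inoperative=occurs → all inputs occur → occurs.
Actuation path fails [AND]: Inboard perception node 2 failed=occurs, Outboard CAN bus 2 failed=occurs → all inputs occur → occurs.
Fallback branch 2 lost [AND]: Actuation path fails=occurs, Fallback module 2 stuck=occurs, C wheel-speed sensor 2 is out=occurs → all inputs occur → occurs.
Autonomous vehicle fails to stop [AND]: Perception stack fails=occurs, Redundant channel fails=occurs, Fallback branch 2 lost=occurs → all inputs occur → occurs.

Yes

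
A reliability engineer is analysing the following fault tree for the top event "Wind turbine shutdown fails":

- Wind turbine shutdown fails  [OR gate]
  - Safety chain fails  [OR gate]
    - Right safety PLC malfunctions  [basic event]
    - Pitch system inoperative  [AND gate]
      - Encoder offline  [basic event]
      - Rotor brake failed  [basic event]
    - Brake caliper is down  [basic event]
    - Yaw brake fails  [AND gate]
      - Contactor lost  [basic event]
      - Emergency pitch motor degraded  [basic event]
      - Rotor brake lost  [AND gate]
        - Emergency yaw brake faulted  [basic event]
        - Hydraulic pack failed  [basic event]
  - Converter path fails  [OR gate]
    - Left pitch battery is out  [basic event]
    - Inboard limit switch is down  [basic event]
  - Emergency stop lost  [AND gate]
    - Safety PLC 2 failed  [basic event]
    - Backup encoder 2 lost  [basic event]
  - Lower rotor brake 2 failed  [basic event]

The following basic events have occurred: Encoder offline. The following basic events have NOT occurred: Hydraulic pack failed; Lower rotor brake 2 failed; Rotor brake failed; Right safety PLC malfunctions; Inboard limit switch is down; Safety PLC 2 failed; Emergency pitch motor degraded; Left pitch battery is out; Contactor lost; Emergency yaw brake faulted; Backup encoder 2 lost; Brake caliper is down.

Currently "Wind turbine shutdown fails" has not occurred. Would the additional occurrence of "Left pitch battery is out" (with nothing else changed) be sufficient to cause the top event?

Counterfactual: set "Left pitch battery is out" to occurred.
Pitch system inoperative [AND]: Encoder offline=occurs, Rotor brake failed=not → not all inputs occur → does not occur.
Rotor brake lost [AND]: Emergency yaw brake faulted=not, Hydraulic pack failed=not → not all inputs occur → does not occur.
Yaw brake fails [AND]: Contactor lost=not, Emergency pitch motor degraded=not, Rotor brake lost=not → not all inputs occur → does not occur.
Safety chain fails [OR]: Right safety PLC malfunctions=not, Pitch system inoperative=not, Brake caliper is down=not, Yaw brake fails=not → no input occurs → does not occur.
Converter path fails [OR]: Left pitch battery is out=occurs, Inboard limit switch is down=not → at least one input occurs → occurs.
Emergency stop lost [AND]: Safety PLC 2 failed=not, Backup encoder 2 lost=not → not all inputs occur → does not occur.
Wind turbine shutdown fails [OR]: Safety chain fails=not, Converter path fails=occurs, Emergency stop lost=not, Lower rotor brake 2 failed=not → at least one input occurs → occurs.

Yes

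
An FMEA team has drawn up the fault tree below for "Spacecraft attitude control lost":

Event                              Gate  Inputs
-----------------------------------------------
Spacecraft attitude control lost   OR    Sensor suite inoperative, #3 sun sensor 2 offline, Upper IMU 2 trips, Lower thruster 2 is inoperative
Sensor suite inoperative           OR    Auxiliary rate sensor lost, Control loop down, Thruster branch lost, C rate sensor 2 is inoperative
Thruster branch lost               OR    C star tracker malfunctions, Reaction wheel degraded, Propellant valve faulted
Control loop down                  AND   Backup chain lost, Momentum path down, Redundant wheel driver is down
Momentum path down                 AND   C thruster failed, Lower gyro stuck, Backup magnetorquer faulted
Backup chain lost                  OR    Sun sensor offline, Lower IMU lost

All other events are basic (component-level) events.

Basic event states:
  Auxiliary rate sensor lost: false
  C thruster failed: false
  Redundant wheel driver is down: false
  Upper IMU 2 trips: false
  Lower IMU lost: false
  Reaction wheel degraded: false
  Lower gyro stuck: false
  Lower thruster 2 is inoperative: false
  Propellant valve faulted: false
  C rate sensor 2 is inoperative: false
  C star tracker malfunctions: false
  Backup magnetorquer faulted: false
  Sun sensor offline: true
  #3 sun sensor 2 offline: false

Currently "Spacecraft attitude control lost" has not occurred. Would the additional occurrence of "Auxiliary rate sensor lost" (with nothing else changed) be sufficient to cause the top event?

Yes

Counterfactual: set "Auxiliary rate sensor lost" to occurred.
Backup chain lost [OR]: Sun sensor offline=occurs, Lower IMU lost=not → at least one input occurs → occurs.
Momentum path down [AND]: C thruster failed=not, Lower gyro stuck=not, Backup magnetorquer faulted=not → not all inputs occur → does not occur.
Control loop down [AND]: Backup chain lost=occurs, Momentum path down=not, Redundant wheel driver is down=not → not all inputs occur → does not occur.
Thruster branch lost [OR]: C star tracker malfunctions=not, Reaction wheel degraded=not, Propellant valve faulted=not → no input occurs → does not occur.
Sensor suite inoperative [OR]: Auxiliary rate sensor lost=occurs, Control loop down=not, Thruster branch lost=not, C rate sensor 2 is inoperative=not → at least one input occurs → occurs.
Spacecraft attitude control lost [OR]: Sensor suite inoperative=occurs, #3 sun sensor 2 offline=not, Upper IMU 2 trips=not, Lower thruster 2 is inoperative=not → at least one input occurs → occurs.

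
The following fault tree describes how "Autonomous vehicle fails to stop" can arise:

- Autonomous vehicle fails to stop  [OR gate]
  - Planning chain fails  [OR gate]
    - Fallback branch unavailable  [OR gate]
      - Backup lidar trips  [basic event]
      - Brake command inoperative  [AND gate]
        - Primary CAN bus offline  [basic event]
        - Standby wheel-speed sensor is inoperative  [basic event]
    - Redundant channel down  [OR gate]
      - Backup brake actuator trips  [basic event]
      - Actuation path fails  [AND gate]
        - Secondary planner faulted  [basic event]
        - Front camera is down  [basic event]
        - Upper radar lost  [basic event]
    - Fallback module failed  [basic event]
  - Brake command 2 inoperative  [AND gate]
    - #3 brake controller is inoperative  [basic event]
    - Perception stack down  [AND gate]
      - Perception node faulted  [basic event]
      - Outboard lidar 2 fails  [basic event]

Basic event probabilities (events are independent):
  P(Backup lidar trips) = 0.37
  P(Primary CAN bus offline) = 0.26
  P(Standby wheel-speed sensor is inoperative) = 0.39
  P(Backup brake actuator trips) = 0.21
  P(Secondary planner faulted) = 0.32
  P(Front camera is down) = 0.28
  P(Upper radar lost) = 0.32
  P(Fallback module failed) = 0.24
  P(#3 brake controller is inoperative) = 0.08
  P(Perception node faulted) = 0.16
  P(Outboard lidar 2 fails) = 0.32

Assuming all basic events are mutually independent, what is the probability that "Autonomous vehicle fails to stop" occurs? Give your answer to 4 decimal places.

P(Brake command inoperative) [AND] = 0.26 × 0.39 = 0.101400
P(Fallback branch unavailable) [OR] = 1 − (1−0.37) × (1−0.101400) = 0.433882
P(Actuation path fails) [AND] = 0.32 × 0.28 × 0.32 = 0.028672
P(Redundant channel down) [OR] = 1 − (1−0.21) × (1−0.028672) = 0.232651
P(Planning chain fails) [OR] = 1 − (1−0.433882) × (1−0.232651) × (1−0.24) = 0.669848
P(Perception stack down) [AND] = 0.16 × 0.32 = 0.051200
P(Brake command 2 inoperative) [AND] = 0.08 × 0.051200 = 0.004096
P(Autonomous vehicle fails to stop) [OR] = 1 − (1−0.669848) × (1−0.004096) = 0.671200
Rounded to 4 decimal places: P(Autonomous vehicle fails to stop) ≈ 0.6712.

0.6712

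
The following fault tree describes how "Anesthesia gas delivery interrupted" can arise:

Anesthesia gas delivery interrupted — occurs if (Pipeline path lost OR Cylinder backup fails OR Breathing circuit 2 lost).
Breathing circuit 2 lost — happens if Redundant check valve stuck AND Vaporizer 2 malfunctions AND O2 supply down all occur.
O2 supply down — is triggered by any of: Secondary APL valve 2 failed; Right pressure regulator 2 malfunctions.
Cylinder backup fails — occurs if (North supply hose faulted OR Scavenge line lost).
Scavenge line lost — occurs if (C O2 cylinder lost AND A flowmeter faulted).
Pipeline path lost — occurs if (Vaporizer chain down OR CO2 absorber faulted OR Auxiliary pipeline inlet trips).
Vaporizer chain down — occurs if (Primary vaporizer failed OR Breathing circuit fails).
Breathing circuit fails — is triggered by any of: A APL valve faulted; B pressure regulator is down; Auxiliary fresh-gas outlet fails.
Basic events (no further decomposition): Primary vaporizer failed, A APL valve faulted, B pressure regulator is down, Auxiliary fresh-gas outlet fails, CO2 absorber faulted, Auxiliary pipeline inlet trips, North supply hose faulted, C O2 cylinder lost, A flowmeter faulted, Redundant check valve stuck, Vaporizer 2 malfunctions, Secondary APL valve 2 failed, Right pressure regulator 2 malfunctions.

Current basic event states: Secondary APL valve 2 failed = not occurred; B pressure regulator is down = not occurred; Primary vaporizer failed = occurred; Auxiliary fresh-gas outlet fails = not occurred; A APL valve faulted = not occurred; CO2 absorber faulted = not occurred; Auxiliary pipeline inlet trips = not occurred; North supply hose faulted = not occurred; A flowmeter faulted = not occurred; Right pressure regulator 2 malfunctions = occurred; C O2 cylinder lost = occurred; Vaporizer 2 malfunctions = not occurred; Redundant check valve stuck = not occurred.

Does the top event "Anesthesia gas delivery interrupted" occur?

Breathing circuit fails [OR]: A APL valve faulted=not, B pressure regulator is down=not, Auxiliary fresh-gas outlet fails=not → no input occurs → does not occur.
Vaporizer chain down [OR]: Primary vaporizer failed=occurs, Breathing circuit fails=not → at least one input occurs → occurs.
Pipeline path lost [OR]: Vaporizer chain down=occurs, CO2 absorber faulted=not, Auxiliary pipeline inlet trips=not → at least one input occurs → occurs.
Scavenge line lost [AND]: C O2 cylinder lost=occurs, A flowmeter faulted=not → not all inputs occur → does not occur.
Cylinder backup fails [OR]: North supply hose faulted=not, Scavenge line lost=not → no input occurs → does not occur.
O2 supply down [OR]: Secondary APL valve 2 failed=not, Right pressure regulator 2 malfunctions=occurs → at least one input occurs → occurs.
Breathing circuit 2 lost [AND]: Redundant check valve stuck=not, Vaporizer 2 malfunctions=not, O2 supply down=occurs → not all inputs occur → does not occur.
Anesthesia gas delivery interrupted [OR]: Pipeline path lost=occurs, Cylinder backup fails=not, Breathing circuit 2 lost=not → at least one input occurs → occurs.

Yes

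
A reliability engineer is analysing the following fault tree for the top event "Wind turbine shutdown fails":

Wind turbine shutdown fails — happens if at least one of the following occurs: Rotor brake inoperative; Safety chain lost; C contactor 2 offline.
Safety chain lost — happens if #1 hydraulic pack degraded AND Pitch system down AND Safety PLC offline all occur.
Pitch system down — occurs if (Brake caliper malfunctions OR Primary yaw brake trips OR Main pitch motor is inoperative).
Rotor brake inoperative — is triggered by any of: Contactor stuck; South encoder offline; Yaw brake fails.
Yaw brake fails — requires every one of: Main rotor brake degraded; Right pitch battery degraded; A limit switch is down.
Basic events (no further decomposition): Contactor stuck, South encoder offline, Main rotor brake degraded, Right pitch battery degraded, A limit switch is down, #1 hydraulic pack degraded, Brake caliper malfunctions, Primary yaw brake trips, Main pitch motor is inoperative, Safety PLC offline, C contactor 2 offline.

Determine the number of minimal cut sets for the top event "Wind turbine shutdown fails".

7

Yaw brake fails [AND]: one cut set from each child combined → 1 × 1 × 1 = 1 cut set(s).
Rotor brake inoperative [OR]: union of children's cut sets → 3 cut set(s).
Pitch system down [OR]: union of children's cut sets → 3 cut set(s).
Safety chain lost [AND]: one cut set from each child combined → 1 × 3 × 1 = 3 cut set(s).
Wind turbine shutdown fails [OR]: union of children's cut sets → 7 cut set(s).
Minimal cut sets: {Contactor stuck}; {South encoder offline}; {A limit switch is down, Main rotor brake degraded, Right pitch battery degraded}; {#1 hydraulic pack degraded, Brake caliper malfunctions, Safety PLC offline}; {#1 hydraulic pack degraded, Primary yaw brake trips, Safety PLC offline}; {#1 hydraulic pack degraded, Main pitch motor is inoperative, Safety PLC offline}; {C contactor 2 offline}.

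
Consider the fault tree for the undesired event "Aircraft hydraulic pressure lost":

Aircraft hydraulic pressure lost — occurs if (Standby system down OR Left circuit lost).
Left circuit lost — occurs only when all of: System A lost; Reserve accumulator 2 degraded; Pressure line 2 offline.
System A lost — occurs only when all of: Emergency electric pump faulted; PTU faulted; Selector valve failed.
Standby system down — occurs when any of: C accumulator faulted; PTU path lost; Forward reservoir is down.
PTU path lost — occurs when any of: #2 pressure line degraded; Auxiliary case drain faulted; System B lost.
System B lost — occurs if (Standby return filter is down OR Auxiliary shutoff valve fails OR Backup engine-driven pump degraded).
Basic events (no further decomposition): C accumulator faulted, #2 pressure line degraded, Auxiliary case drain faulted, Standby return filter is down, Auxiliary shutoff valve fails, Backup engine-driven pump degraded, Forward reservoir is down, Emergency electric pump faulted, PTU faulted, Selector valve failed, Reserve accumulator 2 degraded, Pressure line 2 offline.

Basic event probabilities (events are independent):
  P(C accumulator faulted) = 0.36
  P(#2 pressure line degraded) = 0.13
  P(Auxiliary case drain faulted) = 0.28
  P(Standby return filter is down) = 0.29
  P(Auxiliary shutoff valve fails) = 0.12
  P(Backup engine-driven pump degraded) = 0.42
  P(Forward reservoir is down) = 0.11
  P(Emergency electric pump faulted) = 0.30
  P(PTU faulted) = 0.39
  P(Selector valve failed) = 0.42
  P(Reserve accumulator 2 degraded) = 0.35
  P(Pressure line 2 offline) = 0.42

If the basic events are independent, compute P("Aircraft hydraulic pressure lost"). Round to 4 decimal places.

0.8716

P(System B lost) [OR] = 1 − (1−0.29) × (1−0.12) × (1−0.42) = 0.637616
P(PTU path lost) [OR] = 1 − (1−0.13) × (1−0.28) × (1−0.637616) = 0.773003
P(Standby system down) [OR] = 1 − (1−0.36) × (1−0.773003) × (1−0.11) = 0.870703
P(System A lost) [AND] = 0.30 × 0.39 × 0.42 = 0.049140
P(Left circuit lost) [AND] = 0.049140 × 0.35 × 0.42 = 0.007224
P(Aircraft hydraulic pressure lost) [OR] = 1 − (1−0.870703) × (1−0.007224) = 0.871637
Rounded to 4 decimal places: P(Aircraft hydraulic pressure lost) ≈ 0.8716.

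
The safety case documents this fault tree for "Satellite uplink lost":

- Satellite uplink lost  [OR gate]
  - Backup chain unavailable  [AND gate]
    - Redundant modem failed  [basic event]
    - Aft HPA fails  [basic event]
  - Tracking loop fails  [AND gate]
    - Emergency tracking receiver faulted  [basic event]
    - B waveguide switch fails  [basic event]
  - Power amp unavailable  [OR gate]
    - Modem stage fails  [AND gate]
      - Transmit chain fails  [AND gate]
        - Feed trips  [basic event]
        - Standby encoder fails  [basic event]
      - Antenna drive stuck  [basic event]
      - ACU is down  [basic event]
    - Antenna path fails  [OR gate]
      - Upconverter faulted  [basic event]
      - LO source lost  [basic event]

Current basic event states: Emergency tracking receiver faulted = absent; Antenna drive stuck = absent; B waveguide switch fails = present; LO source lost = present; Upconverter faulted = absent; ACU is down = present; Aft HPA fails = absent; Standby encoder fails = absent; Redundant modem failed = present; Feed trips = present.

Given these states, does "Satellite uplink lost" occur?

Yes

Backup chain unavailable [AND]: Redundant modem failed=occurs, Aft HPA fails=not → not all inputs occur → does not occur.
Tracking loop fails [AND]: Emergency tracking receiver faulted=not, B waveguide switch fails=occurs → not all inputs occur → does not occur.
Transmit chain fails [AND]: Feed trips=occurs, Standby encoder fails=not → not all inputs occur → does not occur.
Modem stage fails [AND]: Transmit chain fails=not, Antenna drive stuck=not, ACU is down=occurs → not all inputs occur → does not occur.
Antenna path fails [OR]: Upconverter faulted=not, LO source lost=occurs → at least one input occurs → occurs.
Power amp unavailable [OR]: Modem stage fails=not, Antenna path fails=occurs → at least one input occurs → occurs.
Satellite uplink lost [OR]: Backup chain unavailable=not, Tracking loop fails=not, Power amp unavailable=occurs → at least one input occurs → occurs.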